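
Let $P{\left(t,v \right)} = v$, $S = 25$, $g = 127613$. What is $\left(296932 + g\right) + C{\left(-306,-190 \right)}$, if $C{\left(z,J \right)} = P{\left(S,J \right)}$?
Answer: $424355$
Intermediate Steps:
$C{\left(z,J \right)} = J$
$\left(296932 + g\right) + C{\left(-306,-190 \right)} = \left(296932 + 127613\right) - 190 = 424545 - 190 = 424355$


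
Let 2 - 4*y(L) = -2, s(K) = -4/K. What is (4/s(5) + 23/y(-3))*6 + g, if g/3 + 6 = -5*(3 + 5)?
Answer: -30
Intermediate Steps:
y(L) = 1 (y(L) = ½ - ¼*(-2) = ½ + ½ = 1)
g = -138 (g = -18 + 3*(-5*(3 + 5)) = -18 + 3*(-5*8) = -18 + 3*(-40) = -18 - 120 = -138)
(4/s(5) + 23/y(-3))*6 + g = (4/((-4/5)) + 23/1)*6 - 138 = (4/((-4*⅕)) + 23*1)*6 - 138 = (4/(-⅘) + 23)*6 - 138 = (4*(-5/4) + 23)*6 - 138 = (-5 + 23)*6 - 138 = 18*6 - 138 = 108 - 138 = -30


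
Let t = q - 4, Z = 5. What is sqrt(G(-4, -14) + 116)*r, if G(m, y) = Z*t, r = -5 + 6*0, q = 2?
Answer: -5*sqrt(106) ≈ -51.478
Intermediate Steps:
t = -2 (t = 2 - 4 = -2)
r = -5 (r = -5 + 0 = -5)
G(m, y) = -10 (G(m, y) = 5*(-2) = -10)
sqrt(G(-4, -14) + 116)*r = sqrt(-10 + 116)*(-5) = sqrt(106)*(-5) = -5*sqrt(106)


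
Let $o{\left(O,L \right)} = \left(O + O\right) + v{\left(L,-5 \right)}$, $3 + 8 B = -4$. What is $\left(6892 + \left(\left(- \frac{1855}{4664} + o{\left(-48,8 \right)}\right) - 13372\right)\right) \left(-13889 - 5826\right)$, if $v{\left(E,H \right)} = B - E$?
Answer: $\frac{1428115170}{11} \approx 1.2983 \cdot 10^{8}$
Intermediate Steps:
$B = - \frac{7}{8}$ ($B = - \frac{3}{8} + \frac{1}{8} \left(-4\right) = - \frac{3}{8} - \frac{1}{2} = - \frac{7}{8} \approx -0.875$)
$v{\left(E,H \right)} = - \frac{7}{8} - E$
$o{\left(O,L \right)} = - \frac{7}{8} - L + 2 O$ ($o{\left(O,L \right)} = \left(O + O\right) - \left(\frac{7}{8} + L\right) = 2 O - \left(\frac{7}{8} + L\right) = - \frac{7}{8} - L + 2 O$)
$\left(6892 + \left(\left(- \frac{1855}{4664} + o{\left(-48,8 \right)}\right) - 13372\right)\right) \left(-13889 - 5826\right) = \left(6892 - \left(\frac{107815}{8} + \frac{35}{88}\right)\right) \left(-13889 - 5826\right) = \left(6892 - \frac{148250}{11}\right) \left(-19715\right) = \left(- \frac{72438}{11}\right) \left(-19715\right) = \frac{1428115170}{11}$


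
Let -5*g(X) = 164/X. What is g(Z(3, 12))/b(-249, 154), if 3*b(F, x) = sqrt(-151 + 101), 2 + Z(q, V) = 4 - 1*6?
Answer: -123*I*sqrt(2)/50 ≈ -3.479*I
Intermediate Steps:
Z(q, V) = -4 (Z(q, V) = -2 + (4 - 1*6) = -2 + (4 - 6) = -2 - 2 = -4)
b(F, x) = 5*I*sqrt(2)/3 (b(F, x) = sqrt(-151 + 101)/3 = sqrt(-50)/3 = (5*I*sqrt(2))/3 = 5*I*sqrt(2)/3)
g(X) = -164/(5*X)
g(Z(3, 12))/b(-249, 154) = (-164/5/(-4))/((5*I*sqrt(2)/3)) = (-164/5*(-1/4))*(-3*I*sqrt(2)/10) = 41*(-3*I*sqrt(2)/10)/5 = -123*I*sqrt(2)/50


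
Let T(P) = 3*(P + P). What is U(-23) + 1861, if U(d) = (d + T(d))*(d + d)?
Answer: 9267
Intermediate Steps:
T(P) = 6*P (T(P) = 3*(2*P) = 6*P)
U(d) = 14*d² (U(d) = (d + 6*d)*(d + d) = (7*d)*(2*d) = 14*d²)
U(-23) + 1861 = 14*(-23)² + 1861 = 14*529 + 1861 = 7406 + 1861 = 9267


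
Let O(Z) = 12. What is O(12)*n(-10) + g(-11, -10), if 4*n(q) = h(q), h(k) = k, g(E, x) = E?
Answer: -41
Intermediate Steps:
n(q) = q/4
O(12)*n(-10) + g(-11, -10) = 12*((¼)*(-10)) - 11 = 12*(-5/2) - 11 = -30 - 11 = -41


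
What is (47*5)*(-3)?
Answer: -705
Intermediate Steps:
(47*5)*(-3) = 235*(-3) = -705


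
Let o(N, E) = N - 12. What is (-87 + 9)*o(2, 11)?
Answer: 780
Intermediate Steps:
o(N, E) = -12 + N
(-87 + 9)*o(2, 11) = (-87 + 9)*(-12 + 2) = -78*(-10) = 780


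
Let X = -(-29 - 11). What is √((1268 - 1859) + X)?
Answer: I*√551 ≈ 23.473*I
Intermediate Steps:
X = 40 (X = -1*(-40) = 40)
√((1268 - 1859) + X) = √((1268 - 1859) + 40) = √(-591 + 40) = √(-551) = I*√551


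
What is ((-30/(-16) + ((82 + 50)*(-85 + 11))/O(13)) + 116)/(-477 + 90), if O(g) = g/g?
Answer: 77201/3096 ≈ 24.936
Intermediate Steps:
O(g) = 1
((-30/(-16) + ((82 + 50)*(-85 + 11))/O(13)) + 116)/(-477 + 90) = ((-30/(-16) + ((82 + 50)*(-85 + 11))/1) + 116)/(-477 + 90) = ((-30*(-1/16) + (132*(-74))*1) + 116)/(-387) = ((15/8 - 9768*1) + 116)*(-1/387) = ((15/8 - 9768) + 116)*(-1/387) = (-78129/8 + 116)*(-1/387) = -77201/8*(-1/387) = 77201/3096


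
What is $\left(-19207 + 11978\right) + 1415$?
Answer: $-5814$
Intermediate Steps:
$\left(-19207 + 11978\right) + 1415 = -7229 + 1415 = -5814$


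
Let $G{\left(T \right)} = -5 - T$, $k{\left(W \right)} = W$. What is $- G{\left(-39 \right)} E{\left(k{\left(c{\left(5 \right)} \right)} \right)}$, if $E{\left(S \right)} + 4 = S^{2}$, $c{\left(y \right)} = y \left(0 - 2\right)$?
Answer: $-3264$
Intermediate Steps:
$c{\left(y \right)} = - 2 y$ ($c{\left(y \right)} = y \left(-2\right) = - 2 y$)
$E{\left(S \right)} = -4 + S^{2}$
$- G{\left(-39 \right)} E{\left(k{\left(c{\left(5 \right)} \right)} \right)} = - (-5 - -39) \left(-4 + \left(\left(-2\right) 5\right)^{2}\right) = - (-5 + 39) \left(-4 + \left(-10\right)^{2}\right) = \left(-1\right) 34 \left(-4 + 100\right) = \left(-34\right) 96 = -3264$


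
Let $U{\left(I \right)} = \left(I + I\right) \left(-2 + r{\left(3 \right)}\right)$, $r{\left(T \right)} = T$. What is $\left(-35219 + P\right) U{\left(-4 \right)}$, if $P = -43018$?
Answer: $625896$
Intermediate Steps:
$U{\left(I \right)} = 2 I$ ($U{\left(I \right)} = \left(I + I\right) \left(-2 + 3\right) = 2 I 1 = 2 I$)
$\left(-35219 + P\right) U{\left(-4 \right)} = \left(-35219 - 43018\right) 2 \left(-4\right) = \left(-78237\right) \left(-8\right) = 625896$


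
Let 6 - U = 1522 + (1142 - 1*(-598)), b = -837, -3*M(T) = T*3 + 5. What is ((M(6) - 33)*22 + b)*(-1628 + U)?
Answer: 8457460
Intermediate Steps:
M(T) = -5/3 - T (M(T) = -(T*3 + 5)/3 = -(3*T + 5)/3 = -(5 + 3*T)/3 = -5/3 - T)
U = -3256 (U = 6 - (1522 + (1142 - 1*(-598))) = 6 - (1522 + (1142 + 598)) = 6 - (1522 + 1740) = 6 - 1*3262 = 6 - 3262 = -3256)
((M(6) - 33)*22 + b)*(-1628 + U) = (((-5/3 - 1*6) - 33)*22 - 837)*(-1628 - 3256) = (((-5/3 - 6) - 33)*22 - 837)*(-4884) = ((-23/3 - 33)*22 - 837)*(-4884) = (-122/3*22 - 837)*(-4884) = (-2684/3 - 837)*(-4884) = -5195/3*(-4884) = 8457460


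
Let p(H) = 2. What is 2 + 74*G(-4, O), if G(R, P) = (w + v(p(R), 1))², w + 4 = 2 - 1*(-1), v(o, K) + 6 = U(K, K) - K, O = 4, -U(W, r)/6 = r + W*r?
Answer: 29602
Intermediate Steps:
U(W, r) = -6*r - 6*W*r (U(W, r) = -6*(r + W*r) = -6*r - 6*W*r)
v(o, K) = -6 - K - 6*K*(1 + K) (v(o, K) = -6 + (-6*K*(1 + K) - K) = -6 + (-K - 6*K*(1 + K)) = -6 - K - 6*K*(1 + K))
w = -1 (w = -4 + (2 - 1*(-1)) = -4 + (2 + 1) = -4 + 3 = -1)
G(R, P) = 400 (G(R, P) = (-1 + (-6 - 1*1 - 6*1*(1 + 1)))² = (-1 + (-6 - 1 - 6*1*2))² = (-1 + (-6 - 1 - 12))² = (-1 - 19)² = (-20)² = 400)
2 + 74*G(-4, O) = 2 + 74*400 = 2 + 29600 = 29602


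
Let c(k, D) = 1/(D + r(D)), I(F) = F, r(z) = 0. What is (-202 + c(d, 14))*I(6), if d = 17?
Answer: -8481/7 ≈ -1211.6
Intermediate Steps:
c(k, D) = 1/D (c(k, D) = 1/(D + 0) = 1/D)
(-202 + c(d, 14))*I(6) = (-202 + 1/14)*6 = -2827/14*6 = -8481/7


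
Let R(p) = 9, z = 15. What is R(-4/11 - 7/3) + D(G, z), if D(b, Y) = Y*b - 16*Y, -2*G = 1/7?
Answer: -3249/14 ≈ -232.07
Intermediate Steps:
G = -1/14 (G = -½/7 = -½*⅐ = -1/14 ≈ -0.071429)
D(b, Y) = -16*Y + Y*b
R(-4/11 - 7/3) + D(G, z) = 9 + 15*(-16 - 1/14) = 9 + 15*(-225/14) = 9 - 3375/14 = -3249/14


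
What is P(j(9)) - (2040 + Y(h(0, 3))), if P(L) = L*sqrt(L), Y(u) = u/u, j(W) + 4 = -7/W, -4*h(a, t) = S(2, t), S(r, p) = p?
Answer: -2041 - 43*I*sqrt(43)/27 ≈ -2041.0 - 10.443*I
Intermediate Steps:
h(a, t) = -t/4
j(W) = -4 - 7/W
Y(u) = 1
P(L) = L**(3/2)
P(j(9)) - (2040 + Y(h(0, 3))) = (-4 - 7/9)**(3/2) - (2040 + 1) = (-4 - 7*1/9)**(3/2) - 1*2041 = (-4 - 7/9)**(3/2) - 2041 = (-43/9)**(3/2) - 2041 = -43*I*sqrt(43)/27 - 2041 = -2041 - 43*I*sqrt(43)/27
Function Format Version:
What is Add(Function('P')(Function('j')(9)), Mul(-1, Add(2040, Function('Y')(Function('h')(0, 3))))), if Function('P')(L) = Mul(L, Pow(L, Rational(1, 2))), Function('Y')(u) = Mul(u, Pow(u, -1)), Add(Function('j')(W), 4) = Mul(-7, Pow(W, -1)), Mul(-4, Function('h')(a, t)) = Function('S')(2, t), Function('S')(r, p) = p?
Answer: Add(-2041, Mul(Rational(-43, 27), I, Pow(43, Rational(1, 2)))) ≈ Add(-2041.0, Mul(-10.443, I))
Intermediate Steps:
Function('h')(a, t) = Mul(Rational(-1, 4), t)
Function('j')(W) = Add(-4, Mul(-7, Pow(W, -1)))
Function('Y')(u) = 1
Function('P')(L) = Pow(L, Rational(3, 2))
Add(Function('P')(Function('j')(9)), Mul(-1, Add(2040, Function('Y')(Function('h')(0, 3))))) = Add(Pow(Add(-4, Mul(-7, Pow(9, -1))), Rational(3, 2)), Mul(-1, Add(2040, 1))) = Add(Pow(Add(-4, Mul(-7, Rational(1, 9))), Rational(3, 2)), Mul(-1, 2041)) = Add(Pow(Add(-4, Rational(-7, 9)), Rational(3, 2)), -2041) = Add(Pow(Rational(-43, 9), Rational(3, 2)), -2041) = Add(Mul(Rational(-43, 27), I, Pow(43, Rational(1, 2))), -2041) = Add(-2041, Mul(Rational(-43, 27), I, Pow(43, Rational(1, 2))))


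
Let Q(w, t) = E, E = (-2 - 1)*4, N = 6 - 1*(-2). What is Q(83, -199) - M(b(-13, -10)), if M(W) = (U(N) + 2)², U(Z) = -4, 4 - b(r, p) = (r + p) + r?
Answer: -16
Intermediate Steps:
b(r, p) = 4 - p - 2*r (b(r, p) = 4 - ((r + p) + r) = 4 - ((p + r) + r) = 4 - (p + 2*r) = 4 + (-p - 2*r) = 4 - p - 2*r)
N = 8 (N = 6 + 2 = 8)
E = -12 (E = -3*4 = -12)
Q(w, t) = -12
M(W) = 4 (M(W) = (-4 + 2)² = (-2)² = 4)
Q(83, -199) - M(b(-13, -10)) = -12 - 1*4 = -12 - 4 = -16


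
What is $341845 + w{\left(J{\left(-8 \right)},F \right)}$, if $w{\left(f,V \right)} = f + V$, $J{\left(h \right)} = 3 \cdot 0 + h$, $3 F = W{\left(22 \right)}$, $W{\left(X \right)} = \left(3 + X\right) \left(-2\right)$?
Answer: $\frac{1025461}{3} \approx 3.4182 \cdot 10^{5}$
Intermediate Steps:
$W{\left(X \right)} = -6 - 2 X$
$F = - \frac{50}{3}$ ($F = \frac{-6 - 44}{3} = \frac{1}{3} \left(-50\right) = - \frac{50}{3} \approx -16.667$)
$J{\left(h \right)} = h$ ($J{\left(h \right)} = 0 + h = h$)
$w{\left(f,V \right)} = V + f$
$341845 + w{\left(J{\left(-8 \right)},F \right)} = 341845 - \frac{74}{3} = \frac{1025461}{3}$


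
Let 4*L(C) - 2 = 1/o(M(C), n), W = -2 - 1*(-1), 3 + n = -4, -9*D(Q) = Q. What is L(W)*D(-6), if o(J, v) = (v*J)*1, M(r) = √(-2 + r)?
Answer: ⅓ + I*√3/126 ≈ 0.33333 + 0.013746*I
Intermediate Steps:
D(Q) = -Q/9
n = -7 (n = -3 - 4 = -7)
o(J, v) = J*v (o(J, v) = (J*v)*1 = J*v)
W = -1 (W = -2 + 1 = -1)
L(C) = ½ - 1/(28*√(-2 + C)) (L(C) = ½ + 1/(4*((√(-2 + C)*(-7)))) = ½ + 1/(4*((-7*√(-2 + C)))) = ½ + (-1/(7*√(-2 + C)))/4 = ½ - 1/(28*√(-2 + C)))
L(W)*D(-6) = (½ - 1/(28*√(-2 - 1)))*(-⅑*(-6)) = (½ - (-1)*I*√3/84)*(⅔) = (½ + I*√3/84)*(⅔) = ⅓ + I*√3/126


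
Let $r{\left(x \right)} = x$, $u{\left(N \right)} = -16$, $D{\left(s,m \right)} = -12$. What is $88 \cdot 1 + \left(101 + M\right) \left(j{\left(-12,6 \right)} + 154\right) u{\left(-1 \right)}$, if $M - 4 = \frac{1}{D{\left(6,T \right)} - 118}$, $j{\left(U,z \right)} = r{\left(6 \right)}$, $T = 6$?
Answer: $- \frac{3493000}{13} \approx -2.6869 \cdot 10^{5}$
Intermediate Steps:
$j{\left(U,z \right)} = 6$
$M = \frac{519}{130}$ ($M = 4 + \frac{1}{-12 - 118} = 4 + \frac{1}{-130} = 4 - \frac{1}{130} = \frac{519}{130} \approx 3.9923$)
$88 \cdot 1 + \left(101 + M\right) \left(j{\left(-12,6 \right)} + 154\right) u{\left(-1 \right)} = 88 \cdot 1 + \left(101 + \frac{519}{130}\right) \left(6 + 154\right) \left(-16\right) = 88 + \frac{13649}{130} \cdot 160 \left(-16\right) = 88 + \frac{218384}{13} \left(-16\right) = 88 - \frac{3494144}{13} = - \frac{3493000}{13}$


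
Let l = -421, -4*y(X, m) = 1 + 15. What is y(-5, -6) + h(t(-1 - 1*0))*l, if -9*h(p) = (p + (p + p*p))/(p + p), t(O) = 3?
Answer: 2033/18 ≈ 112.94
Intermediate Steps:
y(X, m) = -4 (y(X, m) = -(1 + 15)/4 = -¼*16 = -4)
h(p) = -(p² + 2*p)/(18*p) (h(p) = -(p + (p + p*p))/(9*(p + p)) = -(p + (p + p²))/(9*(2*p)) = -(p² + 2*p)*1/(2*p)/9 = -(p² + 2*p)/(18*p))
y(-5, -6) + h(t(-1 - 1*0))*l = -4 + (-⅑ - 1/18*3)*(-421) = -4 + (-⅑ - ⅙)*(-421) = -4 - 5/18*(-421) = -4 + 2105/18 = 2033/18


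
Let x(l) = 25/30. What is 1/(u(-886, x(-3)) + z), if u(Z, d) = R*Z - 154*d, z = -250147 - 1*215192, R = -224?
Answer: -3/801010 ≈ -3.7453e-6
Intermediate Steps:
x(l) = ⅚ (x(l) = 25*(1/30) = ⅚)
z = -465339 (z = -250147 - 215192 = -465339)
u(Z, d) = -224*Z - 154*d
1/(u(-886, x(-3)) + z) = 1/((-224*(-886) - 154*⅚) - 465339) = 1/((198464 - 385/3) - 465339) = 1/(595007/3 - 465339) = 1/(-801010/3) = -3/801010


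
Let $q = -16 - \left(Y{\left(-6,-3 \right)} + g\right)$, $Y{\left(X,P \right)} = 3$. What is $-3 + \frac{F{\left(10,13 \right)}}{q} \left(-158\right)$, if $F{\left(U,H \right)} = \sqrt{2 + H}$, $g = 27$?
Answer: $-3 + \frac{79 \sqrt{15}}{23} \approx 10.303$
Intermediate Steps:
$q = -46$ ($q = -16 - \left(3 + 27\right) = -16 - 30 = -46$)
$-3 + \frac{F{\left(10,13 \right)}}{q} \left(-158\right) = -3 + \frac{\sqrt{2 + 13}}{-46} \left(-158\right) = -3 + \sqrt{15} \left(- \frac{1}{46}\right) \left(-158\right) = -3 + - \frac{\sqrt{15}}{46} \left(-158\right) = -3 + \frac{79 \sqrt{15}}{23}$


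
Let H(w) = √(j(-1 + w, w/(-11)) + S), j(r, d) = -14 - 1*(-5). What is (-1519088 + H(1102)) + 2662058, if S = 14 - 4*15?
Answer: 1142970 + I*√55 ≈ 1.143e+6 + 7.4162*I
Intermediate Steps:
S = -46 (S = 14 - 60 = -46)
j(r, d) = -9 (j(r, d) = -14 + 5 = -9)
H(w) = I*√55 (H(w) = √(-9 - 46) = √(-55) = I*√55)
(-1519088 + H(1102)) + 2662058 = (-1519088 + I*√55) + 2662058 = 1142970 + I*√55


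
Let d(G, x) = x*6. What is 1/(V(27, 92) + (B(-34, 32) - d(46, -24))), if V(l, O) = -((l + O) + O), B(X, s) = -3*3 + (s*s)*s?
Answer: 1/32692 ≈ 3.0589e-5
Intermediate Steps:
B(X, s) = -9 + s³ (B(X, s) = -9 + s²*s = -9 + s³)
d(G, x) = 6*x
V(l, O) = -l - 2*O (V(l, O) = -((O + l) + O) = -(l + 2*O) = -l - 2*O)
1/(V(27, 92) + (B(-34, 32) - d(46, -24))) = 1/((-1*27 - 2*92) + ((-9 + 32³) - 6*(-24))) = 1/((-27 - 184) + ((-9 + 32768) - 1*(-144))) = 1/(-211 + (32759 + 144)) = 1/(-211 + 32903) = 1/32692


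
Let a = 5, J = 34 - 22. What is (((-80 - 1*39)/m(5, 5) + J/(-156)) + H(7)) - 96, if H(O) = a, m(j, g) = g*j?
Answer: -31147/325 ≈ -95.837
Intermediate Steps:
J = 12
H(O) = 5
(((-80 - 1*39)/m(5, 5) + J/(-156)) + H(7)) - 96 = (((-80 - 1*39)/((5*5)) + 12/(-156)) + 5) - 96 = (((-80 - 39)/25 + 12*(-1/156)) + 5) - 96 = ((-119*1/25 - 1/13) + 5) - 96 = ((-119/25 - 1/13) + 5) - 96 = (-1572/325 + 5) - 96 = 53/325 - 96 = -31147/325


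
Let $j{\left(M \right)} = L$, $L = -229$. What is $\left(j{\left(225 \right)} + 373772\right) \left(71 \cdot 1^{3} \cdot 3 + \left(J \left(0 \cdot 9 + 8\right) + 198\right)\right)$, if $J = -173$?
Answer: $-363457339$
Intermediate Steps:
$j{\left(M \right)} = -229$
$\left(j{\left(225 \right)} + 373772\right) \left(71 \cdot 1^{3} \cdot 3 + \left(J \left(0 \cdot 9 + 8\right) + 198\right)\right) = \left(-229 + 373772\right) \left(71 \cdot 1^{3} \cdot 3 + \left(- 173 \left(0 \cdot 9 + 8\right) + 198\right)\right) = 373543 \left(71 \cdot 1 \cdot 3 + \left(- 173 \left(0 + 8\right) + 198\right)\right) = 373543 \left(71 \cdot 3 + \left(\left(-173\right) 8 + 198\right)\right) = 373543 \left(213 + \left(-1384 + 198\right)\right) = 373543 \left(213 - 1186\right) = 373543 \left(-973\right) = -363457339$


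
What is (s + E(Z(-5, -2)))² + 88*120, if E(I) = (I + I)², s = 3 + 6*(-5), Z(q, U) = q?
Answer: 15889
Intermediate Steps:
s = -27 (s = 3 - 30 = -27)
E(I) = 4*I² (E(I) = (2*I)² = 4*I²)
(s + E(Z(-5, -2)))² + 88*120 = (-27 + 4*(-5)²)² + 88*120 = (-27 + 4*25)² + 10560 = (-27 + 100)² + 10560 = 73² + 10560 = 5329 + 10560 = 15889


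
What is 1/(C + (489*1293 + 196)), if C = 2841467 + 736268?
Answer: 1/4210208 ≈ 2.3752e-7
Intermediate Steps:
C = 3577735
1/(C + (489*1293 + 196)) = 1/(3577735 + (489*1293 + 196)) = 1/(3577735 + (632277 + 196)) = 1/(3577735 + 632473) = 1/4210208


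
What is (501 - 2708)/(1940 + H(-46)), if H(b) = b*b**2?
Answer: 2207/95396 ≈ 0.023135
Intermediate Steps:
H(b) = b**3
(501 - 2708)/(1940 + H(-46)) = (501 - 2708)/(1940 + (-46)**3) = -2207/(1940 - 97336) = -2207/(-95396) = -2207*(-1/95396) = 2207/95396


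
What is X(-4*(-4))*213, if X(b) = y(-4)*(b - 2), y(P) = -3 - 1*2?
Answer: -14910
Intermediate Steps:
y(P) = -5 (y(P) = -3 - 2 = -5)
X(b) = 10 - 5*b (X(b) = -5*(b - 2) = -5*(-2 + b) = 10 - 5*b)
X(-4*(-4))*213 = (10 - (-20)*(-4))*213 = (10 - 5*16)*213 = (10 - 80)*213 = -70*213 = -14910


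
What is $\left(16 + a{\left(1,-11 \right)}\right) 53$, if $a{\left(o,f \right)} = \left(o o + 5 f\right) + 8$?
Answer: $-1590$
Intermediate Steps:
$a{\left(o,f \right)} = 8 + o^{2} + 5 f$ ($a{\left(o,f \right)} = \left(o^{2} + 5 f\right) + 8 = 8 + o^{2} + 5 f$)
$\left(16 + a{\left(1,-11 \right)}\right) 53 = \left(16 + \left(8 + 1^{2} + 5 \left(-11\right)\right)\right) 53 = \left(16 + \left(8 + 1 - 55\right)\right) 53 = \left(16 - 46\right) 53 = \left(-30\right) 53 = -1590$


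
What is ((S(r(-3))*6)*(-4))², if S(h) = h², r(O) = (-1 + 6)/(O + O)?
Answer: 2500/9 ≈ 277.78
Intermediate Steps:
r(O) = 5/(2*O) (r(O) = 5/((2*O)) = 5*(1/(2*O)) = 5/(2*O))
((S(r(-3))*6)*(-4))² = ((((5/2)/(-3))²*6)*(-4))² = ((((5/2)*(-⅓))²*6)*(-4))² = (((-⅚)²*6)*(-4))² = (((25/36)*6)*(-4))² = ((25/6)*(-4))² = (-50/3)² = 2500/9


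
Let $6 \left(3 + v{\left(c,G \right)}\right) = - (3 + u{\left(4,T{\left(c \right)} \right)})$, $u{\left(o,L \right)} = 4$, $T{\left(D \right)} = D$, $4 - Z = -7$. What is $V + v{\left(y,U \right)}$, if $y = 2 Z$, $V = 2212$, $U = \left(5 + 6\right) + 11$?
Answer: $\frac{13247}{6} \approx 2207.8$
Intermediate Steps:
$Z = 11$ ($Z = 4 - -7 = 4 + 7 = 11$)
$U = 22$ ($U = 11 + 11 = 22$)
$y = 22$ ($y = 2 \cdot 11 = 22$)
$v{\left(c,G \right)} = - \frac{25}{6}$ ($v{\left(c,G \right)} = -3 + \frac{\left(-1\right) \left(3 + 4\right)}{6} = -3 + \frac{\left(-1\right) 7}{6} = -3 + \frac{1}{6} \left(-7\right) = -3 - \frac{7}{6} = - \frac{25}{6}$)
$V + v{\left(y,U \right)} = 2212 - \frac{25}{6} = \frac{13247}{6}$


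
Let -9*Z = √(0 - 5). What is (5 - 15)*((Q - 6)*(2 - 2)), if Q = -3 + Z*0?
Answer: 0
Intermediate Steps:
Z = -I*√5/9 (Z = -√(0 - 5)/9 = -I*√5/9 ≈ -0.24845*I)
Q = -3 (Q = -3 - I*√5/9*0 = -3 + 0 = -3)
(5 - 15)*((Q - 6)*(2 - 2)) = (5 - 15)*((-3 - 6)*(2 - 2)) = -(-90)*0 = -10*0 = 0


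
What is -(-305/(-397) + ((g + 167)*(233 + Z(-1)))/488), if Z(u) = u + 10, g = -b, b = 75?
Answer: -1123456/24217 ≈ -46.391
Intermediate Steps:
g = -75 (g = -1*75 = -75)
Z(u) = 10 + u
-(-305/(-397) + ((g + 167)*(233 + Z(-1)))/488) = -(-305/(-397) + ((-75 + 167)*(233 + (10 - 1)))/488) = -(-305*(-1/397) + (92*(233 + 9))*(1/488)) = -(305/397 + (92*242)*(1/488)) = -(305/397 + 22264*(1/488)) = -(305/397 + 2783/61) = -1*1123456/24217 = -1123456/24217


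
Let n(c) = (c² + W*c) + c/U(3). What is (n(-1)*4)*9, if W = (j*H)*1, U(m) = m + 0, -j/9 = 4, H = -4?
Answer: -5160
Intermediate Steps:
j = -36 (j = -9*4 = -36)
U(m) = m
W = 144 (W = -36*(-4)*1 = 144*1 = 144)
n(c) = c² + 433*c/3 (n(c) = (c² + 144*c) + c/3 = c² + 433*c/3)
(n(-1)*4)*9 = (((⅓)*(-1)*(433 + 3*(-1)))*4)*9 = (((⅓)*(-1)*(433 - 3))*4)*9 = (((⅓)*(-1)*430)*4)*9 = -430/3*4*9 = -1720/3*9 = -5160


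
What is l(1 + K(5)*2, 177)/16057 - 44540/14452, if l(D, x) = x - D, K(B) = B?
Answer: -178194937/58013941 ≈ -3.0716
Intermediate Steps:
l(1 + K(5)*2, 177)/16057 - 44540/14452 = (177 - (1 + 5*2))/16057 - 44540/14452 = (177 - (1 + 10))*(1/16057) - 44540*1/14452 = (177 - 1*11)*(1/16057) - 11135/3613 = (177 - 11)*(1/16057) - 11135/3613 = 166*(1/16057) - 11135/3613 = 166/16057 - 11135/3613 = -178194937/58013941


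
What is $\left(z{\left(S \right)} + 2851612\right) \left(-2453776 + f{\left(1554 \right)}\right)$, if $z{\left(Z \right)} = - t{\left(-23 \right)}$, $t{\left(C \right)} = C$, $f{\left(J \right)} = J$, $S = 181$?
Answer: $-6992842082970$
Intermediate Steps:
$z{\left(Z \right)} = 23$ ($z{\left(Z \right)} = \left(-1\right) \left(-23\right) = 23$)
$\left(z{\left(S \right)} + 2851612\right) \left(-2453776 + f{\left(1554 \right)}\right) = \left(23 + 2851612\right) \left(-2453776 + 1554\right) = 2851635 \left(-2452222\right) = -6992842082970$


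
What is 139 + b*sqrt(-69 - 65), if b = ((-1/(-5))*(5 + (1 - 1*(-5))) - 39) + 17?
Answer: 139 - 99*I*sqrt(134)/5 ≈ 139.0 - 229.2*I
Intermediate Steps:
b = -99/5 (b = ((-1*(-1/5))*(5 + (1 + 5)) - 39) + 17 = ((5 + 6)/5 - 39) + 17 = ((1/5)*11 - 39) + 17 = (11/5 - 39) + 17 = -184/5 + 17 = -99/5 ≈ -19.800)
139 + b*sqrt(-69 - 65) = 139 - 99*sqrt(-69 - 65)/5 = 139 - 99*I*sqrt(134)/5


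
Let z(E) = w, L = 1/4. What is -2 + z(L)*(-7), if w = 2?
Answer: -16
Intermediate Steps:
L = ¼ ≈ 0.25000
z(E) = 2
-2 + z(L)*(-7) = -2 + 2*(-7) = -2 - 14 = -16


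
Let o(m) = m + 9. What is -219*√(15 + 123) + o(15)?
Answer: 24 - 219*√138 ≈ -2548.7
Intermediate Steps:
o(m) = 9 + m
-219*√(15 + 123) + o(15) = -219*√(15 + 123) + (9 + 15) = -219*√138 + 24 = 24 - 219*√138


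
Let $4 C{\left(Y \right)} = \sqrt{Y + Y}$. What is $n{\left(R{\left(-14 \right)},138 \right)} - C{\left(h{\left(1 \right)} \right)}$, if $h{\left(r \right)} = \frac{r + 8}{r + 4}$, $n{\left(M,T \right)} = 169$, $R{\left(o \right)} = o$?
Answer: $169 - \frac{3 \sqrt{10}}{20} \approx 168.53$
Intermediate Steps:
$h{\left(r \right)} = \frac{8 + r}{4 + r}$
$C{\left(Y \right)} = \frac{\sqrt{2} \sqrt{Y}}{4}$ ($C{\left(Y \right)} = \frac{\sqrt{Y + Y}}{4} = \frac{\sqrt{2 Y}}{4} = \frac{\sqrt{2} \sqrt{Y}}{4}$)
$n{\left(R{\left(-14 \right)},138 \right)} - C{\left(h{\left(1 \right)} \right)} = 169 - \frac{\sqrt{2} \sqrt{\frac{8 + 1}{4 + 1}}}{4} = 169 - \frac{\sqrt{2} \sqrt{\frac{1}{5} \cdot 9}}{4} = 169 - \frac{\sqrt{2} \sqrt{\frac{9}{5}}}{4} = 169 - \frac{\sqrt{2} \frac{3 \sqrt{5}}{5}}{4} = 169 - \frac{3 \sqrt{10}}{20}$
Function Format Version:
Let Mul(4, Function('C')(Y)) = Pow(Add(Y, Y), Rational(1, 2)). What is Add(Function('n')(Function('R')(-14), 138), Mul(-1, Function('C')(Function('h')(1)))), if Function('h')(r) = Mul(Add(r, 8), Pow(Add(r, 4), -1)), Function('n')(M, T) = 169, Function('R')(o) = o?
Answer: Add(169, Mul(Rational(-3, 20), Pow(10, Rational(1, 2)))) ≈ 168.53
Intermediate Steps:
Function('h')(r) = Mul(Pow(Add(4, r), -1), Add(8, r)) (Function('h')(r) = Mul(Add(8, r), Pow(Add(4, r), -1)) = Mul(Pow(Add(4, r), -1), Add(8, r)))
Function('C')(Y) = Mul(Rational(1, 4), Pow(2, Rational(1, 2)), Pow(Y, Rational(1, 2))) (Function('C')(Y) = Mul(Rational(1, 4), Pow(Add(Y, Y), Rational(1, 2))) = Mul(Rational(1, 4), Pow(Mul(2, Y), Rational(1, 2))) = Mul(Rational(1, 4), Mul(Pow(2, Rational(1, 2)), Pow(Y, Rational(1, 2)))) = Mul(Rational(1, 4), Pow(2, Rational(1, 2)), Pow(Y, Rational(1, 2))))
Add(Function('n')(Function('R')(-14), 138), Mul(-1, Function('C')(Function('h')(1)))) = Add(169, Mul(-1, Mul(Rational(1, 4), Pow(2, Rational(1, 2)), Pow(Mul(Pow(Add(4, 1), -1), Add(8, 1)), Rational(1, 2))))) = Add(169, Mul(-1, Mul(Rational(1, 4), Pow(2, Rational(1, 2)), Pow(Mul(Pow(5, -1), 9), Rational(1, 2))))) = Add(169, Mul(-1, Mul(Rational(1, 4), Pow(2, Rational(1, 2)), Pow(Mul(Rational(1, 5), 9), Rational(1, 2))))) = Add(169, Mul(-1, Mul(Rational(1, 4), Pow(2, Rational(1, 2)), Pow(Rational(9, 5), Rational(1, 2))))) = Add(169, Mul(-1, Mul(Rational(1, 4), Pow(2, Rational(1, 2)), Mul(Rational(3, 5), Pow(5, Rational(1, 2)))))) = Add(169, Mul(-1, Mul(Rational(3, 20), Pow(10, Rational(1, 2))))) = Add(169, Mul(Rational(-3, 20), Pow(10, Rational(1, 2))))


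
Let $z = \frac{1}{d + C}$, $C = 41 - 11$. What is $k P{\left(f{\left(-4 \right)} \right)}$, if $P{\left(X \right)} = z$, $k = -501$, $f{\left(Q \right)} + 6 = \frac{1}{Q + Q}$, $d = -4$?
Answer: $- \frac{501}{26} \approx -19.269$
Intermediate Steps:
$C = 30$
$f{\left(Q \right)} = -6 + \frac{1}{2 Q}$ ($f{\left(Q \right)} = -6 + \frac{1}{Q + Q} = -6 + \frac{1}{2 Q}$)
$z = \frac{1}{26}$ ($z = \frac{1}{-4 + 30} = \frac{1}{26} \approx 0.038462$)
$P{\left(X \right)} = \frac{1}{26}$
$k P{\left(f{\left(-4 \right)} \right)} = \left(-501\right) \frac{1}{26} = - \frac{501}{26}$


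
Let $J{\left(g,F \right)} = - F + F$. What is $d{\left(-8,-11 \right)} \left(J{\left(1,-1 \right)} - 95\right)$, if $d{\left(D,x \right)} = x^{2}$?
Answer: $-11495$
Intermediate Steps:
$J{\left(g,F \right)} = 0$
$d{\left(-8,-11 \right)} \left(J{\left(1,-1 \right)} - 95\right) = \left(-11\right)^{2} \left(0 - 95\right) = 121 \left(-95\right) = -11495$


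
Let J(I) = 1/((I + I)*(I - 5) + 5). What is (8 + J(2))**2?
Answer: 3025/49 ≈ 61.735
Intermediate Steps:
J(I) = 1/(5 + 2*I*(-5 + I)) (J(I) = 1/((2*I)*(-5 + I) + 5) = 1/(2*I*(-5 + I) + 5) = 1/(5 + 2*I*(-5 + I)))
(8 + J(2))**2 = (8 + 1/(5 - 10*2 + 2*2**2))**2 = (8 + 1/(5 - 20 + 2*4))**2 = (8 + 1/(5 - 20 + 8))**2 = (8 + 1/(-7))**2 = (8 - 1/7)**2 = (55/7)**2 = 3025/49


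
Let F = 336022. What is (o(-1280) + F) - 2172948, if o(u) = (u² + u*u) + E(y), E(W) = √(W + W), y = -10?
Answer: 1439874 + 2*I*√5 ≈ 1.4399e+6 + 4.4721*I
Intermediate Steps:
E(W) = √2*√W (E(W) = √(2*W) = √2*√W)
o(u) = 2*u² + 2*I*√5 (o(u) = (u² + u*u) + √2*√(-10) = (u² + u²) + √2*(I*√10) = 2*u² + 2*I*√5)
(o(-1280) + F) - 2172948 = ((2*(-1280)² + 2*I*√5) + 336022) - 2172948 = ((2*1638400 + 2*I*√5) + 336022) - 2172948 = ((3276800 + 2*I*√5) + 336022) - 2172948 = (3612822 + 2*I*√5) - 2172948 = 1439874 + 2*I*√5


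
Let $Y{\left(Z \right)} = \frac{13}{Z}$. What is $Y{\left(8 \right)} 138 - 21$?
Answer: $\frac{813}{4} \approx 203.25$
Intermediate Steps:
$Y{\left(8 \right)} 138 - 21 = \frac{13}{8} \cdot 138 - 21 = \frac{897}{4} - 21 = \frac{813}{4}$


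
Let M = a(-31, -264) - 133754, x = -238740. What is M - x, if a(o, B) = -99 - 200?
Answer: 104687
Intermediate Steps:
a(o, B) = -299
M = -134053 (M = -299 - 133754 = -134053)
M - x = -134053 - 1*(-238740) = -134053 + 238740 = 104687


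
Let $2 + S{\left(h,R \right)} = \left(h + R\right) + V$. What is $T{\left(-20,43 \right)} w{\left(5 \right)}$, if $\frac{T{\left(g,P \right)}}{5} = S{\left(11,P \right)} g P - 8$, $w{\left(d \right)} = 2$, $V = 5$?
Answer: $-490280$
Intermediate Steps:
$S{\left(h,R \right)} = 3 + R + h$ ($S{\left(h,R \right)} = -2 + \left(\left(h + R\right) + 5\right) = -2 + \left(\left(R + h\right) + 5\right) = -2 + \left(5 + R + h\right) = 3 + R + h$)
$T{\left(g,P \right)} = -40 + 5 P g \left(14 + P\right)$ ($T{\left(g,P \right)} = 5 \left(\left(3 + P + 11\right) g P - 8\right) = 5 \left(\left(14 + P\right) g P - 8\right) = 5 \left(g \left(14 + P\right) P - 8\right) = 5 \left(P g \left(14 + P\right) - 8\right) = 5 \left(-8 + P g \left(14 + P\right)\right) = -40 + 5 P g \left(14 + P\right)$)
$T{\left(-20,43 \right)} w{\left(5 \right)} = \left(-40 + 5 \cdot 43 \left(-20\right) \left(14 + 43\right)\right) 2 = \left(-40 + 5 \cdot 43 \left(-20\right) 57\right) 2 = \left(-40 - 245100\right) 2 = \left(-245140\right) 2 = -490280$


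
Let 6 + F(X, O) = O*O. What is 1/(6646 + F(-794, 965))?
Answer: 1/937865 ≈ 1.0663e-6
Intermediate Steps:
F(X, O) = -6 + O**2 (F(X, O) = -6 + O*O = -6 + O**2)
1/(6646 + F(-794, 965)) = 1/(6646 + (-6 + 965**2)) = 1/(6646 + (-6 + 931225)) = 1/(6646 + 931219) = 1/937865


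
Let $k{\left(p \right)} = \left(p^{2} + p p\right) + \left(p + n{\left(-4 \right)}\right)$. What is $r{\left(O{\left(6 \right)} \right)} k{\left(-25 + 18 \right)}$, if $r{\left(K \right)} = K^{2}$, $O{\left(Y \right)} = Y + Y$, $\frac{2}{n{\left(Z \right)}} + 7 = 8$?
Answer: $13392$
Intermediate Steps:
$n{\left(Z \right)} = 2$ ($n{\left(Z \right)} = \frac{2}{-7 + 8} = \frac{2}{1} = 2 \cdot 1 = 2$)
$O{\left(Y \right)} = 2 Y$
$k{\left(p \right)} = 2 + p + 2 p^{2}$ ($k{\left(p \right)} = \left(p^{2} + p p\right) + \left(p + 2\right) = \left(p^{2} + p^{2}\right) + \left(2 + p\right) = 2 p^{2} + \left(2 + p\right) = 2 + p + 2 p^{2}$)
$r{\left(O{\left(6 \right)} \right)} k{\left(-25 + 18 \right)} = \left(2 \cdot 6\right)^{2} \left(2 + \left(-25 + 18\right) + 2 \left(-25 + 18\right)^{2}\right) = 12^{2} \left(2 - 7 + 2 \left(-7\right)^{2}\right) = 144 \left(2 - 7 + 2 \cdot 49\right) = 144 \left(2 - 7 + 98\right) = 144 \cdot 93 = 13392$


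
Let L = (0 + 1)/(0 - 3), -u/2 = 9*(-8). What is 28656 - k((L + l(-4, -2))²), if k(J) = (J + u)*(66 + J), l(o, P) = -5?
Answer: 1001936/81 ≈ 12370.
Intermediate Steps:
u = 144 (u = -18*(-8) = -2*(-72) = 144)
L = -⅓ (L = 1/(-3) = 1*(-⅓) = -⅓ ≈ -0.33333)
k(J) = (66 + J)*(144 + J) (k(J) = (J + 144)*(66 + J) = (144 + J)*(66 + J) = (66 + J)*(144 + J))
28656 - k((L + l(-4, -2))²) = 28656 - (9504 + ((-⅓ - 5)²)² + 210*(-⅓ - 5)²) = 28656 - (9504 + ((-16/3)²)² + 210*(-16/3)²) = 28656 - (9504 + (256/9)² + 210*(256/9)) = 28656 - (9504 + 65536/81 + 17920/3) = 28656 - 1*1319200/81 = 28656 - 1319200/81 = 1001936/81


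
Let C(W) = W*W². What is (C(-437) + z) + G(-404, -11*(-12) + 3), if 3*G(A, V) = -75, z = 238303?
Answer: -83215175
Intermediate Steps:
C(W) = W³
G(A, V) = -25 (G(A, V) = (⅓)*(-75) = -25)
(C(-437) + z) + G(-404, -11*(-12) + 3) = ((-437)³ + 238303) - 25 = (-83453453 + 238303) - 25 = -83215150 - 25 = -83215175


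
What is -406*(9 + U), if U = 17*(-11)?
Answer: 72268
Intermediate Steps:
U = -187
-406*(9 + U) = -406*(9 - 187) = -406*(-178) = 72268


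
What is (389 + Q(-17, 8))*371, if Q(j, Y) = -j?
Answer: 150626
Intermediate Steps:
(389 + Q(-17, 8))*371 = (389 - 1*(-17))*371 = (389 + 17)*371 = 406*371 = 150626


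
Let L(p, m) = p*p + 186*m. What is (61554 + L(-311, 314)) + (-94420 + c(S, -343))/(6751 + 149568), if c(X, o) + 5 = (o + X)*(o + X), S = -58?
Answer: 33871110977/156319 ≈ 2.1668e+5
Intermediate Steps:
c(X, o) = -5 + (X + o)² (c(X, o) = -5 + (o + X)*(o + X) = -5 + (X + o)*(X + o) = -5 + (X + o)²)
L(p, m) = p² + 186*m
(61554 + L(-311, 314)) + (-94420 + c(S, -343))/(6751 + 149568) = (61554 + ((-311)² + 186*314)) + (-94420 + (-5 + (-58 - 343)²))/(6751 + 149568) = (61554 + (96721 + 58404)) + (-94420 + (-5 + (-401)²))/156319 = (61554 + 155125) + (-94420 + (-5 + 160801))*(1/156319) = 216679 + (-94420 + 160796)*(1/156319) = 216679 + 66376*(1/156319) = 216679 + 66376/156319 = 33871110977/156319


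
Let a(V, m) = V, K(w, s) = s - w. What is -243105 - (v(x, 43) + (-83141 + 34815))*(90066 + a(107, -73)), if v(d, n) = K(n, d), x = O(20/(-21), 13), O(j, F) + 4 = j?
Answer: 91597407364/21 ≈ 4.3618e+9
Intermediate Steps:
O(j, F) = -4 + j
x = -104/21 (x = -4 + 20/(-21) = -4 + 20*(-1/21) = -4 - 20/21 = -104/21 ≈ -4.9524)
v(d, n) = d - n
-243105 - (v(x, 43) + (-83141 + 34815))*(90066 + a(107, -73)) = -243105 - ((-104/21 - 1*43) + (-83141 + 34815))*(90066 + 107) = -243105 - ((-104/21 - 43) - 48326)*90173 = -243105 - (-1007/21 - 48326)*90173 = -243105 - (-1015853)*90173/21 = -243105 - 1*(-91602512569/21) = -243105 + 91602512569/21 = 91597407364/21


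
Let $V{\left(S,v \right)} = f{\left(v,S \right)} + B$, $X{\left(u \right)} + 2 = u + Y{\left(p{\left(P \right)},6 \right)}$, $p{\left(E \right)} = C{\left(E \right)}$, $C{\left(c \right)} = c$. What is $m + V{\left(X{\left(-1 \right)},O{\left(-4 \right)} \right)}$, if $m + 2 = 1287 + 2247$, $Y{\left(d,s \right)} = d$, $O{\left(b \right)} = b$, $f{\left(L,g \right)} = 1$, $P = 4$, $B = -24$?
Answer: $3509$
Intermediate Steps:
$p{\left(E \right)} = E$
$X{\left(u \right)} = 2 + u$ ($X{\left(u \right)} = -2 + \left(u + 4\right) = -2 + \left(4 + u\right) = 2 + u$)
$V{\left(S,v \right)} = -23$ ($V{\left(S,v \right)} = 1 - 24 = -23$)
$m = 3532$ ($m = -2 + \left(1287 + 2247\right) = -2 + 3534 = 3532$)
$m + V{\left(X{\left(-1 \right)},O{\left(-4 \right)} \right)} = 3532 - 23 = 3509$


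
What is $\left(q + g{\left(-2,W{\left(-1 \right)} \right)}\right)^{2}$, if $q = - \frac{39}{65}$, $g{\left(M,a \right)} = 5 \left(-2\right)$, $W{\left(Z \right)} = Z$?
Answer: $\frac{2809}{25} \approx 112.36$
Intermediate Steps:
$g{\left(M,a \right)} = -10$
$q = - \frac{3}{5}$ ($q = \left(-39\right) \frac{1}{65} = - \frac{3}{5} \approx -0.6$)
$\left(q + g{\left(-2,W{\left(-1 \right)} \right)}\right)^{2} = \left(- \frac{3}{5} - 10\right)^{2} = \left(- \frac{53}{5}\right)^{2} = \frac{2809}{25}$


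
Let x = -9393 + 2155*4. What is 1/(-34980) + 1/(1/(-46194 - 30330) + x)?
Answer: -2735962573/2069173793940 ≈ -0.0013222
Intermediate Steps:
x = -773 (x = -9393 + 8620 = -773)
1/(-34980) + 1/(1/(-46194 - 30330) + x) = 1/(-34980) + 1/(1/(-46194 - 30330) - 773) = -1/34980 + 1/(1/(-76524) - 773) = -1/34980 + 1/(-1/76524 - 773) = -1/34980 + 1/(-59153053/76524) = -1/34980 - 76524/59153053 = -2735962573/2069173793940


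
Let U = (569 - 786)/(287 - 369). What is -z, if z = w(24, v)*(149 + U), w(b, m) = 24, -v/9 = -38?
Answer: -149220/41 ≈ -3639.5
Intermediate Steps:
v = 342 (v = -9*(-38) = 342)
U = 217/82 (U = -217/(-82) = -217*(-1/82) = 217/82 ≈ 2.6463)
z = 149220/41 (z = 24*(149 + 217/82) = 24*(12435/82) = 149220/41 ≈ 3639.5)
-z = -1*149220/41 = -149220/41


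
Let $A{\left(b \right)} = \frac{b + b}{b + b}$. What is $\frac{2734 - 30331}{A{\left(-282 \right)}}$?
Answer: $-27597$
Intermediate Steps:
$A{\left(b \right)} = 1$ ($A{\left(b \right)} = \frac{2 b}{2 b} = 2 b \frac{1}{2 b} = 1$)
$\frac{2734 - 30331}{A{\left(-282 \right)}} = \frac{2734 - 30331}{1} = \left(2734 - 30331\right) 1 = \left(-27597\right) 1 = -27597$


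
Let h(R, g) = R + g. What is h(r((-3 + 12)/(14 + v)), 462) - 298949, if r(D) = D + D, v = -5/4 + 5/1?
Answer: -21192505/71 ≈ -2.9849e+5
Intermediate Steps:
v = 15/4 (v = -5*¼ + 5*1 = -5/4 + 5 = 15/4 ≈ 3.7500)
r(D) = 2*D
h(r((-3 + 12)/(14 + v)), 462) - 298949 = (2*((-3 + 12)/(14 + 15/4)) + 462) - 298949 = (2*(9/(71/4)) + 462) - 298949 = (2*(9*(4/71)) + 462) - 298949 = (2*(36/71) + 462) - 298949 = (72/71 + 462) - 298949 = 32874/71 - 298949 = -21192505/71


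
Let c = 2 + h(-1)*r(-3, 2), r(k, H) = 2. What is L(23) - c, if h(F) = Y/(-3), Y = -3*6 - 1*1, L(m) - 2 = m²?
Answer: 1549/3 ≈ 516.33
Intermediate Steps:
L(m) = 2 + m²
Y = -19 (Y = -18 - 1 = -19)
h(F) = 19/3 (h(F) = -19/(-3) = -19*(-⅓) = 19/3)
c = 44/3 (c = 2 + (19/3)*2 = 2 + 38/3 = 44/3 ≈ 14.667)
L(23) - c = (2 + 23²) - 1*44/3 = (2 + 529) - 44/3 = 531 - 44/3 = 1549/3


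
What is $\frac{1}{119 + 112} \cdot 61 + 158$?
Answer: $\frac{36559}{231} \approx 158.26$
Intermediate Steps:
$\frac{1}{119 + 112} \cdot 61 + 158 = \frac{1}{231} \cdot 61 + 158 = \frac{61}{231} + 158 = \frac{36559}{231}$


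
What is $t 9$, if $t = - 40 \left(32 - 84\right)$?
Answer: $18720$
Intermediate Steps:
$t = 2080$ ($t = \left(-40\right) \left(-52\right) = 2080$)
$t 9 = 2080 \cdot 9 = 18720$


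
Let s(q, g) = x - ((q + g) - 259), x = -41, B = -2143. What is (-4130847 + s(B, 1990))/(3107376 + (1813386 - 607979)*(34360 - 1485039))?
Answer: 4130476/1748655513977 ≈ 2.3621e-6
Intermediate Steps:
s(q, g) = 218 - g - q (s(q, g) = -41 - ((q + g) - 259) = -41 - ((g + q) - 259) = -41 - (-259 + g + q) = -41 + (259 - g - q) = 218 - g - q)
(-4130847 + s(B, 1990))/(3107376 + (1813386 - 607979)*(34360 - 1485039)) = (-4130847 + (218 - 1*1990 - 1*(-2143)))/(3107376 + (1813386 - 607979)*(34360 - 1485039)) = (-4130847 + (218 - 1990 + 2143))/(3107376 + 1205407*(-1450679)) = (-4130847 + 371)/(3107376 - 1748658621353) = -4130476/(-1748655513977) = -4130476*(-1/1748655513977) = 4130476/1748655513977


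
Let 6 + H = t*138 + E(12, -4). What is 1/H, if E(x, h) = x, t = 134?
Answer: 1/18498 ≈ 5.4060e-5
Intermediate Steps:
H = 18498 (H = -6 + (134*138 + 12) = -6 + (18492 + 12) = -6 + 18504 = 18498)
1/H = 1/18498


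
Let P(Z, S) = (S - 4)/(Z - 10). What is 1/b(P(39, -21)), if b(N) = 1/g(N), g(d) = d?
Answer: -25/29 ≈ -0.86207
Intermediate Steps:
P(Z, S) = (-4 + S)/(-10 + Z)
b(N) = 1/N
1/b(P(39, -21)) = 1/(1/((-4 - 21)/(-10 + 39))) = 1/(1/(-25/29)) = 1/(-29/25) = -25/29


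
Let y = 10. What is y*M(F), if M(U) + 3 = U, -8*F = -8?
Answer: -20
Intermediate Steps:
F = 1 (F = -1/8*(-8) = 1)
M(U) = -3 + U
y*M(F) = 10*(-3 + 1) = 10*(-2) = -20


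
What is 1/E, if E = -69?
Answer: -1/69 ≈ -0.014493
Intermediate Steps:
1/E = 1/(-69) = -1/69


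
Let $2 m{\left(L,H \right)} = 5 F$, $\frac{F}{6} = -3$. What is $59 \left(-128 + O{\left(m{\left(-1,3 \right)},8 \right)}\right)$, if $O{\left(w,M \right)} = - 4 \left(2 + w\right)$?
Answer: $2596$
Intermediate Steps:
$F = -18$ ($F = 6 \left(-3\right) = -18$)
$m{\left(L,H \right)} = -45$ ($m{\left(L,H \right)} = \frac{5 \left(-18\right)}{2} = \frac{1}{2} \left(-90\right) = -45$)
$O{\left(w,M \right)} = -8 - 4 w$
$59 \left(-128 + O{\left(m{\left(-1,3 \right)},8 \right)}\right) = 59 \left(-128 - -172\right) = 59 \left(-128 + \left(-8 + 180\right)\right) = 59 \left(-128 + 172\right) = 59 \cdot 44 = 2596$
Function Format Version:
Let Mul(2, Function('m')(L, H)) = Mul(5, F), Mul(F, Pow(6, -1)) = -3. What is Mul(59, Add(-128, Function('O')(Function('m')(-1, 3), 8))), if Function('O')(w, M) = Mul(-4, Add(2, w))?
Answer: 2596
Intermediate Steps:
F = -18 (F = Mul(6, -3) = -18)
Function('m')(L, H) = -45 (Function('m')(L, H) = Mul(Rational(1, 2), Mul(5, -18)) = Mul(Rational(1, 2), -90) = -45)
Function('O')(w, M) = Add(-8, Mul(-4, w))
Mul(59, Add(-128, Function('O')(Function('m')(-1, 3), 8))) = Mul(59, Add(-128, Add(-8, Mul(-4, -45)))) = Mul(59, Add(-128, Add(-8, 180))) = Mul(59, Add(-128, 172)) = Mul(59, 44) = 2596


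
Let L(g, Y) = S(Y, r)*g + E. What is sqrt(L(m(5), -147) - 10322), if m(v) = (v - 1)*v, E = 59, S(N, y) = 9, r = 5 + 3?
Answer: I*sqrt(10083) ≈ 100.41*I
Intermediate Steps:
r = 8
m(v) = v*(-1 + v) (m(v) = (-1 + v)*v = v*(-1 + v))
L(g, Y) = 59 + 9*g (L(g, Y) = 9*g + 59 = 59 + 9*g)
sqrt(L(m(5), -147) - 10322) = sqrt((59 + 9*(5*(-1 + 5))) - 10322) = sqrt((59 + 9*(5*4)) - 10322) = sqrt((59 + 9*20) - 10322) = sqrt((59 + 180) - 10322) = sqrt(239 - 10322) = sqrt(-10083) = I*sqrt(10083)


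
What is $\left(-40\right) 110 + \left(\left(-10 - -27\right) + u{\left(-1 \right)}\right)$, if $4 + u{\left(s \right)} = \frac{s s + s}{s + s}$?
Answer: $-4387$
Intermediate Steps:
$u{\left(s \right)} = -4 + \frac{s + s^{2}}{2 s}$ ($u{\left(s \right)} = -4 + \frac{s s + s}{s + s} = -4 + \frac{s^{2} + s}{2 s} = -4 + \left(s + s^{2}\right) \frac{1}{2 s} = -4 + \frac{s + s^{2}}{2 s}$)
$\left(-40\right) 110 + \left(\left(-10 - -27\right) + u{\left(-1 \right)}\right) = \left(-40\right) 110 + \left(\left(-10 - -27\right) + \left(- \frac{7}{2} + \frac{1}{2} \left(-1\right)\right)\right) = -4400 + \left(\left(-10 + 27\right) - 4\right) = -4400 + \left(17 - 4\right) = -4400 + 13 = -4387$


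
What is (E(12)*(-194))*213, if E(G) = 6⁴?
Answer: -53553312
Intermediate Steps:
E(G) = 1296
(E(12)*(-194))*213 = (1296*(-194))*213 = -251424*213 = -53553312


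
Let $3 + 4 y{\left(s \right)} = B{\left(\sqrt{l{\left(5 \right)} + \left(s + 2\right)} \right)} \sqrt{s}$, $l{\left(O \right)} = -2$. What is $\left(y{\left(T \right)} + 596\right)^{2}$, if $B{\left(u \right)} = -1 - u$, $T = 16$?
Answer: $\frac{5574321}{16} \approx 3.484 \cdot 10^{5}$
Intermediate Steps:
$y{\left(s \right)} = - \frac{3}{4} + \frac{\sqrt{s} \left(-1 - \sqrt{s}\right)}{4}$ ($y{\left(s \right)} = - \frac{3}{4} + \frac{\left(-1 - \sqrt{-2 + \left(s + 2\right)}\right) \sqrt{s}}{4} = - \frac{3}{4} + \frac{\left(-1 - \sqrt{-2 + \left(2 + s\right)}\right) \sqrt{s}}{4} = - \frac{3}{4} + \frac{\left(-1 - \sqrt{s}\right) \sqrt{s}}{4} = - \frac{3}{4} + \frac{\sqrt{s} \left(-1 - \sqrt{s}\right)}{4}$)
$\left(y{\left(T \right)} + 596\right)^{2} = \left(\left(- \frac{3}{4} - 4 - \frac{\sqrt{16}}{4}\right) + 596\right)^{2} = \left(\left(- \frac{3}{4} - 4 - 1\right) + 596\right)^{2} = \left(- \frac{23}{4} + 596\right)^{2} = \left(\frac{2361}{4}\right)^{2} = \frac{5574321}{16}$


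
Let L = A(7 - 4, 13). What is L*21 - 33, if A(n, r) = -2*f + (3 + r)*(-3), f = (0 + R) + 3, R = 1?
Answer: -1209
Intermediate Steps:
f = 4 (f = (0 + 1) + 3 = 1 + 3 = 4)
A(n, r) = -17 - 3*r (A(n, r) = -2*4 + (3 + r)*(-3) = -8 + (-9 - 3*r) = -17 - 3*r)
L = -56 (L = -17 - 3*13 = -17 - 39 = -56)
L*21 - 33 = -56*21 - 33 = -1176 - 33 = -1209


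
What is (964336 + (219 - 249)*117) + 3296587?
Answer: 4257413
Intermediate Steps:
(964336 + (219 - 249)*117) + 3296587 = (964336 - 30*117) + 3296587 = (964336 - 3510) + 3296587 = 960826 + 3296587 = 4257413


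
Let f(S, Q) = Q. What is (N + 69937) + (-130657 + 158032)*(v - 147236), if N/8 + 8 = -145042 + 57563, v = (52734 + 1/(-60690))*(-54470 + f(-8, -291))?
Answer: -45694738587016827/578 ≈ -7.9057e+13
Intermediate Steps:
v = -25036936188757/8670 (v = (52734 + 1/(-60690))*(-54470 - 291) = (52734 - 1/60690)*(-54761) = (3200426459/60690)*(-54761) = -25036936188757/8670 ≈ -2.8878e+9)
N = -699896 (N = -64 + 8*(-145042 + 57563) = -64 + 8*(-87479) = -64 - 699832 = -699896)
(N + 69937) + (-130657 + 158032)*(v - 147236) = (-699896 + 69937) + (-130657 + 158032)*(-25036936188757/8670 - 147236) = -629959 + 27375*(-25038212724877/8670) = -629959 - 45694738222900525/578 = -45694738587016827/578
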